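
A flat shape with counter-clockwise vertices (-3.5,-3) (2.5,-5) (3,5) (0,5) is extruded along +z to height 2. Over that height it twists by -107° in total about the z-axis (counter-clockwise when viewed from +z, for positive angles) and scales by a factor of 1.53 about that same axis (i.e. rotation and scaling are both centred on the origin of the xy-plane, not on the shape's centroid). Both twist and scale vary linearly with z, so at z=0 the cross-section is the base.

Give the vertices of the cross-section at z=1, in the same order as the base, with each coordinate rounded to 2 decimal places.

t = z/height = 1/2 = 0.5
s = 1 + (scale-1)·z/height = 1 + (1.53-1)·1/2 = 1.265000
θ = twist·z/height = -107°·1/2 = -53.5000° = -0.933751 rad
cos θ = 0.594823, sin θ = -0.803857 (intermediates below are computed at full precision and shown rounded to 5 d.p.)
v1: (-3.5,-3) → rotate → (-4.49345,1.02903) → ×s → (-5.68421,1.30172) → (-5.68,1.30)
v2: (2.5,-5) → rotate → (-2.53223,-4.98376) → ×s → (-3.20327,-6.30445) → (-3.20,-6.30)
v3: (3,5) → rotate → (5.80375,0.56254) → ×s → (7.34175,0.71162) → (7.34,0.71)
v4: (0,5) → rotate → (4.01928,2.97411) → ×s → (5.08439,3.76225) → (5.08,3.76)

Cross-section at z=1: (-5.68,1.30) (-3.20,-6.30) (7.34,0.71) (5.08,3.76)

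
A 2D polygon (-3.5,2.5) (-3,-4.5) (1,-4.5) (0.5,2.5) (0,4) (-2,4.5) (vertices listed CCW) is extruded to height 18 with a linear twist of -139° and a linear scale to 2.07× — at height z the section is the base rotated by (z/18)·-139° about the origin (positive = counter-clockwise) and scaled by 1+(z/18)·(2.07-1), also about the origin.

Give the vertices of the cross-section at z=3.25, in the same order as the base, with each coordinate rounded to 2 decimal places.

Cross-section at z=3.25: (-2.52,4.47) (-5.52,-3.34) (-1.20,-5.37) (1.81,2.45) (2.02,4.32) (0.12,5.87)

t = z/height = 3.25/18 = 0.180556
s = 1 + (scale-1)·z/height = 1 + (2.07-1)·3.25/18 = 1.193194
θ = twist·z/height = -139°·3.25/18 = -25.0972° = -0.438029 rad
cos θ = 0.905589, sin θ = -0.424156 (intermediates below are computed at full precision and shown rounded to 5 d.p.)
v1: (-3.5,2.5) → rotate → (-2.10917,3.74852) → ×s → (-2.51665,4.47271) → (-2.52,4.47)
v2: (-3,-4.5) → rotate → (-4.62547,-2.80269) → ×s → (-5.51908,-3.34415) → (-5.52,-3.34)
v3: (1,-4.5) → rotate → (-1.00311,-4.49931) → ×s → (-1.19691,-5.36855) → (-1.20,-5.37)
v4: (0.5,2.5) → rotate → (1.51318,2.05190) → ×s → (1.80552,2.44831) → (1.81,2.45)
v5: (0,4) → rotate → (1.69662,3.62236) → ×s → (2.02440,4.32218) → (2.02,4.32)
v6: (-2,4.5) → rotate → (0.09752,4.92346) → ×s → (0.11636,5.87465) → (0.12,5.87)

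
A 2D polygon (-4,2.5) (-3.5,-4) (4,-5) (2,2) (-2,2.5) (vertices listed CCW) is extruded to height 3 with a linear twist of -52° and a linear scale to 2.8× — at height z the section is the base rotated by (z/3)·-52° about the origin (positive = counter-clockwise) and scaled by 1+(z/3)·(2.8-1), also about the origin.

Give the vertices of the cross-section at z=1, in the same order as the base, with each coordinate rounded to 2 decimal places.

t = z/height = 1/3 = 0.333333
s = 1 + (scale-1)·z/height = 1 + (2.8-1)·1/3 = 1.600000
θ = twist·z/height = -52°·1/3 = -17.3333° = -0.302524 rad
cos θ = 0.954588, sin θ = -0.297930 (intermediates below are computed at full precision and shown rounded to 5 d.p.)
v1: (-4,2.5) → rotate → (-3.07352,3.57819) → ×s → (-4.91764,5.72510) → (-4.92,5.73)
v2: (-3.5,-4) → rotate → (-4.53278,-2.77559) → ×s → (-7.25244,-4.44095) → (-7.25,-4.44)
v3: (4,-5) → rotate → (2.32870,-5.96466) → ×s → (3.72592,-9.54345) → (3.73,-9.54)
v4: (2,2) → rotate → (2.50504,1.31331) → ×s → (4.00806,2.10130) → (4.01,2.10)
v5: (-2,2.5) → rotate → (-1.16435,2.98233) → ×s → (-1.86296,4.77173) → (-1.86,4.77)

Cross-section at z=1: (-4.92,5.73) (-7.25,-4.44) (3.73,-9.54) (4.01,2.10) (-1.86,4.77)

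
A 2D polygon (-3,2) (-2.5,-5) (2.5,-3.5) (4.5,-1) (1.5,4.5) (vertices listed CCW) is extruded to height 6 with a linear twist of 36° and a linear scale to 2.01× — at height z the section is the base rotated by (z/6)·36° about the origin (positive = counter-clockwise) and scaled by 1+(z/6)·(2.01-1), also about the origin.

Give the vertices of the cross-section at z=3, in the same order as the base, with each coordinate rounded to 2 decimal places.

Cross-section at z=3: (-5.22,1.47) (-1.25,-8.32) (5.21,-3.85) (6.91,0.66) (0.05,7.14)

t = z/height = 3/6 = 0.5
s = 1 + (scale-1)·z/height = 1 + (2.01-1)·3/6 = 1.505000
θ = twist·z/height = 36°·3/6 = 18.0000° = 0.314159 rad
cos θ = 0.951057, sin θ = 0.309017 (intermediates below are computed at full precision and shown rounded to 5 d.p.)
v1: (-3,2) → rotate → (-3.47120,0.97506) → ×s → (-5.22416,1.46747) → (-5.22,1.47)
v2: (-2.5,-5) → rotate → (-0.83256,-5.52783) → ×s → (-1.25300,-8.31938) → (-1.25,-8.32)
v3: (2.5,-3.5) → rotate → (3.45920,-2.55616) → ×s → (5.20610,-3.84701) → (5.21,-3.85)
v4: (4.5,-1) → rotate → (4.58877,0.43952) → ×s → (6.90610,0.66148) → (6.91,0.66)
v5: (1.5,4.5) → rotate → (0.03601,4.74328) → ×s → (0.05419,7.13864) → (0.05,7.14)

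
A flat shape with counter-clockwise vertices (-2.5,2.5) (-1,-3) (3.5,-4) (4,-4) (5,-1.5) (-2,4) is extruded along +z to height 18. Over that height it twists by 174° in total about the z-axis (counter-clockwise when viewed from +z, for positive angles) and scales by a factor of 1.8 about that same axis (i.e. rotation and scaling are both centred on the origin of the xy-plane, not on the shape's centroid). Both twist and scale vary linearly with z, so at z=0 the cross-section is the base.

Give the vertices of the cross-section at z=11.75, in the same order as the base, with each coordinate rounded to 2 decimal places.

Cross-section at z=11.75: (-1.97,-5.01) (4.79,0.43) (3.45,7.32) (3.14,8.02) (-0.95,7.89) (-4.36,-5.23)

t = z/height = 11.75/18 = 0.652778
s = 1 + (scale-1)·z/height = 1 + (1.8-1)·11.75/18 = 1.522222
θ = twist·z/height = 174°·11.75/18 = 113.5833° = 1.982403 rad
cos θ = -0.400082, sin θ = 0.916479 (intermediates below are computed at full precision and shown rounded to 5 d.p.)
v1: (-2.5,2.5) → rotate → (-1.29099,-3.29140) → ×s → (-1.96518,-5.01025) → (-1.97,-5.01)
v2: (-1,-3) → rotate → (3.14952,0.28377) → ×s → (4.79427,0.43196) → (4.79,0.43)
v3: (3.5,-4) → rotate → (2.26563,4.80801) → ×s → (3.44879,7.31885) → (3.45,7.32)
v4: (4,-4) → rotate → (2.06559,5.26625) → ×s → (3.14428,8.01640) → (3.14,8.02)
v5: (5,-1.5) → rotate → (-0.62569,5.18252) → ×s → (-0.95244,7.88895) → (-0.95,7.89)
v6: (-2,4) → rotate → (-2.86575,-3.43329) → ×s → (-4.36231,-5.22623) → (-4.36,-5.23)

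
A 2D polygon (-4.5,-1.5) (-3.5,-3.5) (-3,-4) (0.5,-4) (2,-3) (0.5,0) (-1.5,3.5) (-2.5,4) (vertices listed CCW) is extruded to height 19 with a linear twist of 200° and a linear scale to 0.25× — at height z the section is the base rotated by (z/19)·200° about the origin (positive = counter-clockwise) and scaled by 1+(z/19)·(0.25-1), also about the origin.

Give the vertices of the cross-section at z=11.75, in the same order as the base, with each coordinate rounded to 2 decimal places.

Cross-section at z=11.75: (2.01,-1.56) (2.60,-0.52) (2.68,-0.15) (1.64,1.41) (0.74,1.78) (-0.15,0.22) (-1.12,-1.71) (-1.04,-2.30)

t = z/height = 11.75/19 = 0.618421
s = 1 + (scale-1)·z/height = 1 + (0.25-1)·11.75/19 = 0.536184
θ = twist·z/height = 200°·11.75/19 = 123.6842° = 2.158697 rad
cos θ = -0.554615, sin θ = 0.832107 (intermediates below are computed at full precision and shown rounded to 5 d.p.)
v1: (-4.5,-1.5) → rotate → (3.74393,-2.91256) → ×s → (2.00744,-1.56167) → (2.01,-1.56)
v2: (-3.5,-3.5) → rotate → (4.85353,-0.97122) → ×s → (2.60238,-0.52075) → (2.60,-0.52)
v3: (-3,-4) → rotate → (4.99227,-0.27786) → ×s → (2.67678,-0.14898) → (2.68,-0.15)
v4: (0.5,-4) → rotate → (3.05112,2.63451) → ×s → (1.63596,1.41258) → (1.64,1.41)
v5: (2,-3) → rotate → (1.38709,3.32806) → ×s → (0.74374,1.78445) → (0.74,1.78)
v6: (0.5,0) → rotate → (-0.27731,0.41605) → ×s → (-0.14869,0.22308) → (-0.15,0.22)
v7: (-1.5,3.5) → rotate → (-2.08045,-3.18931) → ×s → (-1.11551,-1.71006) → (-1.12,-1.71)
v8: (-2.5,4) → rotate → (-1.94189,-4.29873) → ×s → (-1.04121,-2.30491) → (-1.04,-2.30)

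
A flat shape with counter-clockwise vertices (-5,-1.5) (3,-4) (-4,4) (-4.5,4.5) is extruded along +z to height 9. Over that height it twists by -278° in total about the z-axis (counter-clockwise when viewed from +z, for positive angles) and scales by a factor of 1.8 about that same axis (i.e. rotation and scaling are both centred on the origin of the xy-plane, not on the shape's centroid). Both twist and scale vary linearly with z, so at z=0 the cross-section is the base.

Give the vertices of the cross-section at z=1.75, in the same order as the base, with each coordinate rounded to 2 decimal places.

Cross-section at z=1.75: (-4.79,3.66) (-1.71,-5.52) (1.03,6.46) (1.16,7.26)

t = z/height = 1.75/9 = 0.194444
s = 1 + (scale-1)·z/height = 1 + (1.8-1)·1.75/9 = 1.155556
θ = twist·z/height = -278°·1.75/9 = -54.0556° = -0.943447 rad
cos θ = 0.587001, sin θ = -0.809587 (intermediates below are computed at full precision and shown rounded to 5 d.p.)
v1: (-5,-1.5) → rotate → (-4.14938,3.16743) → ×s → (-4.79484,3.66014) → (-4.79,3.66)
v2: (3,-4) → rotate → (-1.47734,-4.77676) → ×s → (-1.70715,-5.51981) → (-1.71,-5.52)
v3: (-4,4) → rotate → (0.89034,5.58635) → ×s → (1.02884,6.45534) → (1.03,6.46)
v4: (-4.5,4.5) → rotate → (1.00164,6.28464) → ×s → (1.15745,7.26225) → (1.16,7.26)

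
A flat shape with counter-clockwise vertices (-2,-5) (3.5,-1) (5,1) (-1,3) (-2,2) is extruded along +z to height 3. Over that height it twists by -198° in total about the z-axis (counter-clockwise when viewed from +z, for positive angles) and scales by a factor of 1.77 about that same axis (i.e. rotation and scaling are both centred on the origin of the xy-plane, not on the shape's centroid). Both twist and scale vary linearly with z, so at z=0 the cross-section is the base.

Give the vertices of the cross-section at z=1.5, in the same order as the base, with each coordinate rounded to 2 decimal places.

t = z/height = 1.5/3 = 0.5
s = 1 + (scale-1)·z/height = 1 + (1.77-1)·1.5/3 = 1.385000
θ = twist·z/height = -198°·1.5/3 = -99.0000° = -1.727876 rad
cos θ = -0.156434, sin θ = -0.987688 (intermediates below are computed at full precision and shown rounded to 5 d.p.)
v1: (-2,-5) → rotate → (-4.62557,2.75755) → ×s → (-6.40642,3.81921) → (-6.41,3.82)
v2: (3.5,-1) → rotate → (-1.53521,-3.30047) → ×s → (-2.12626,-4.57116) → (-2.13,-4.57)
v3: (5,1) → rotate → (0.20552,-5.09488) → ×s → (0.28464,-7.05640) → (0.28,-7.06)
v4: (-1,3) → rotate → (3.11950,0.51838) → ×s → (4.32051,0.71796) → (4.32,0.72)
v5: (-2,2) → rotate → (2.28825,1.66251) → ×s → (3.16922,2.30257) → (3.17,2.30)

Cross-section at z=1.5: (-6.41,3.82) (-2.13,-4.57) (0.28,-7.06) (4.32,0.72) (3.17,2.30)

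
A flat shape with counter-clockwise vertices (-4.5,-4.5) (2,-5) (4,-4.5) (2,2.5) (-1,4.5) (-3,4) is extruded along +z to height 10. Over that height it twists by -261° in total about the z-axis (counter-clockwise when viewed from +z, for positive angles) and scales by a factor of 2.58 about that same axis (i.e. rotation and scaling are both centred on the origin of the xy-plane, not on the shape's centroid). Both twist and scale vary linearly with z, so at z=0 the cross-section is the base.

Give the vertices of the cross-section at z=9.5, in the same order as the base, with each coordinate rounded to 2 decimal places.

Cross-section at z=9.5: (14.66,-6.21) (9.71,9.33) (6.68,13.50) (-7.67,2.29) (-9.49,-6.54) (-6.46,-10.71)

t = z/height = 9.5/10 = 0.95
s = 1 + (scale-1)·z/height = 1 + (2.58-1)·9.5/10 = 2.501000
θ = twist·z/height = -261°·9.5/10 = -247.9500° = -4.327544 rad
cos θ = -0.375416, sin θ = 0.926857 (intermediates below are computed at full precision and shown rounded to 5 d.p.)
v1: (-4.5,-4.5) → rotate → (5.86022,-2.48148) → ×s → (14.65642,-6.20619) → (14.66,-6.21)
v2: (2,-5) → rotate → (3.88345,3.73079) → ×s → (9.71251,9.33071) → (9.71,9.33)
v3: (4,-4.5) → rotate → (2.66919,5.39680) → ×s → (6.67565,13.49739) → (6.68,13.50)
v4: (2,2.5) → rotate → (-3.06797,0.91517) → ×s → (-7.67300,2.28885) → (-7.67,2.29)
v5: (-1,4.5) → rotate → (-3.79544,-2.61623) → ×s → (-9.49239,-6.54318) → (-9.49,-6.54)
v6: (-3,4) → rotate → (-2.58118,-4.28223) → ×s → (-6.45553,-10.70986) → (-6.46,-10.71)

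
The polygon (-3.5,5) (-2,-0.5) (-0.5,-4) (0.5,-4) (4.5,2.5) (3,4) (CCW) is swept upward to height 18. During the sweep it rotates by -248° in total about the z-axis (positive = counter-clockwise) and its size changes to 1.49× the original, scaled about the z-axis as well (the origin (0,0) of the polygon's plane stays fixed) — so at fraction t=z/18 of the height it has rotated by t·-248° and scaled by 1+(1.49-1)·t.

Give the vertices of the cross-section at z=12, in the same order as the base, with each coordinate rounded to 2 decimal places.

t = z/height = 12/18 = 0.666667
s = 1 + (scale-1)·z/height = 1 + (1.49-1)·12/18 = 1.326667
θ = twist·z/height = -248°·12/18 = -165.3333° = -2.885611 rad
cos θ = -0.967415, sin θ = -0.253195 (intermediates below are computed at full precision and shown rounded to 5 d.p.)
v1: (-3.5,5) → rotate → (4.65193,-3.95089) → ×s → (6.17156,-5.24152) → (6.17,-5.24)
v2: (-2,-0.5) → rotate → (1.80823,0.99010) → ×s → (2.39892,1.31353) → (2.40,1.31)
v3: (-0.5,-4) → rotate → (-0.52907,3.99626) → ×s → (-0.70190,5.30170) → (-0.70,5.30)
v4: (0.5,-4) → rotate → (-1.49649,3.74306) → ×s → (-1.98534,4.96580) → (-1.99,4.97)
v5: (4.5,2.5) → rotate → (-3.72038,-3.55792) → ×s → (-4.93570,-4.72017) → (-4.94,-4.72)
v6: (3,4) → rotate → (-1.88946,-4.62925) → ×s → (-2.50669,-6.14147) → (-2.51,-6.14)

Cross-section at z=12: (6.17,-5.24) (2.40,1.31) (-0.70,5.30) (-1.99,4.97) (-4.94,-4.72) (-2.51,-6.14)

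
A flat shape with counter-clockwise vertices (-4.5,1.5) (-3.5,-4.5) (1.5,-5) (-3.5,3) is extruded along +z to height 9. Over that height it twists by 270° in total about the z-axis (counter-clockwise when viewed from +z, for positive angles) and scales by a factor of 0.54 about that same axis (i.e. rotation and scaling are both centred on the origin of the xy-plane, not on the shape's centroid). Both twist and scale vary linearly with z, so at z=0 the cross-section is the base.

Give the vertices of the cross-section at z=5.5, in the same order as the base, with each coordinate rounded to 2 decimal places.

Cross-section at z=5.5: (2.85,-1.88) (3.27,2.47) (-0.11,3.75) (1.87,-2.73)

t = z/height = 5.5/9 = 0.611111
s = 1 + (scale-1)·z/height = 1 + (0.54-1)·5.5/9 = 0.718889
θ = twist·z/height = 270°·5.5/9 = 165.0000° = 2.879793 rad
cos θ = -0.965926, sin θ = 0.258819 (intermediates below are computed at full precision and shown rounded to 5 d.p.)
v1: (-4.5,1.5) → rotate → (3.95844,-2.61357) → ×s → (2.84568,-1.87887) → (2.85,-1.88)
v2: (-3.5,-4.5) → rotate → (4.54543,3.44080) → ×s → (3.26766,2.47355) → (3.27,2.47)
v3: (1.5,-5) → rotate → (-0.15479,5.21786) → ×s → (-0.11128,3.75106) → (-0.11,3.75)
v4: (-3.5,3) → rotate → (2.60428,-3.80364) → ×s → (1.87219,-2.73440) → (1.87,-2.73)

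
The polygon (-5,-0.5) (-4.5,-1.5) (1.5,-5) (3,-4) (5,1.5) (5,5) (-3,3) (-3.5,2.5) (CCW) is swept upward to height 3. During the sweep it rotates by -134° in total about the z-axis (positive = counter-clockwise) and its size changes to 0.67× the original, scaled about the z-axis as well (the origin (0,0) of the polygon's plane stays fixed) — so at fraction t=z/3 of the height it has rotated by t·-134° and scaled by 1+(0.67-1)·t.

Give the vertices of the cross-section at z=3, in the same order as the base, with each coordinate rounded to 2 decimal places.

t = z/height = 3/3 = 1
s = 1 + (scale-1)·z/height = 1 + (0.67-1)·3/3 = 0.670000
θ = twist·z/height = -134°·3/3 = -134.0000° = -2.338741 rad
cos θ = -0.694658, sin θ = -0.719340 (intermediates below are computed at full precision and shown rounded to 5 d.p.)
v1: (-5,-0.5) → rotate → (3.11362,3.94403) → ×s → (2.08613,2.64250) → (2.09,2.64)
v2: (-4.5,-1.5) → rotate → (2.04695,4.27902) → ×s → (1.37146,2.86694) → (1.37,2.87)
v3: (1.5,-5) → rotate → (-4.63869,2.39428) → ×s → (-3.10792,1.60417) → (-3.11,1.60)
v4: (3,-4) → rotate → (-4.96133,0.62061) → ×s → (-3.32409,0.41581) → (-3.32,0.42)
v5: (5,1.5) → rotate → (-2.39428,-4.63869) → ×s → (-1.60417,-3.10792) → (-1.60,-3.11)
v6: (5,5) → rotate → (0.12341,-7.06999) → ×s → (0.08268,-4.73689) → (0.08,-4.74)
v7: (-3,3) → rotate → (4.24199,0.07404) → ×s → (2.84214,0.04961) → (2.84,0.05)
v8: (-3.5,2.5) → rotate → (4.22965,0.78104) → ×s → (2.83387,0.52330) → (2.83,0.52)

Cross-section at z=3: (2.09,2.64) (1.37,2.87) (-3.11,1.60) (-3.32,0.42) (-1.60,-3.11) (0.08,-4.74) (2.84,0.05) (2.83,0.52)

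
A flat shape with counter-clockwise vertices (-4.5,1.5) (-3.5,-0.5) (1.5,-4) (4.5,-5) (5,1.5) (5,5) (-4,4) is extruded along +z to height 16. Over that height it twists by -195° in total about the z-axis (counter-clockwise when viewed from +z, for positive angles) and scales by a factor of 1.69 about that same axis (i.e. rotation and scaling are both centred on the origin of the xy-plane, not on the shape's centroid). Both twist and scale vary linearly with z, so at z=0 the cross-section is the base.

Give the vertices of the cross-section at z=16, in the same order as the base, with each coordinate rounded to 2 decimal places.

t = z/height = 16/16 = 1
s = 1 + (scale-1)·z/height = 1 + (1.69-1)·16/16 = 1.690000
θ = twist·z/height = -195°·16/16 = -195.0000° = -3.403392 rad
cos θ = -0.965926, sin θ = 0.258819 (intermediates below are computed at full precision and shown rounded to 5 d.p.)
v1: (-4.5,1.5) → rotate → (3.95844,-2.61357) → ×s → (6.68976,-4.41694) → (6.69,-4.42)
v2: (-3.5,-0.5) → rotate → (3.51015,-0.42290) → ×s → (5.93215,-0.71471) → (5.93,-0.71)
v3: (1.5,-4) → rotate → (-0.41361,4.25193) → ×s → (-0.69901,7.18576) → (-0.70,7.19)
v4: (4.5,-5) → rotate → (-3.05257,5.99431) → ×s → (-5.15884,10.13039) → (-5.16,10.13)
v5: (5,1.5) → rotate → (-5.21786,-0.15479) → ×s → (-8.81818,-0.26160) → (-8.82,-0.26)
v6: (5,5) → rotate → (-6.12372,-3.53553) → ×s → (-10.34909,-5.97505) → (-10.35,-5.98)
v7: (-4,4) → rotate → (2.82843,-4.89898) → ×s → (4.78004,-8.27928) → (4.78,-8.28)

Cross-section at z=16: (6.69,-4.42) (5.93,-0.71) (-0.70,7.19) (-5.16,10.13) (-8.82,-0.26) (-10.35,-5.98) (4.78,-8.28)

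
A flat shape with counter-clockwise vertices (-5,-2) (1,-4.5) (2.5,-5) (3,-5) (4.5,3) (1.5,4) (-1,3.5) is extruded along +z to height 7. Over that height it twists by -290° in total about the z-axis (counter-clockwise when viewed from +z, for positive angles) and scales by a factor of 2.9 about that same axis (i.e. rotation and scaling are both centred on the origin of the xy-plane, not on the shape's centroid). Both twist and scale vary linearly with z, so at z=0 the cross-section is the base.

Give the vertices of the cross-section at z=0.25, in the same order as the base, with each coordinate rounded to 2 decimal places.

t = z/height = 0.25/7 = 0.0357143
s = 1 + (scale-1)·z/height = 1 + (2.9-1)·0.25/7 = 1.067857
θ = twist·z/height = -290°·0.25/7 = -10.3571° = -0.180766 rad
cos θ = 0.983706, sin θ = -0.179783 (intermediates below are computed at full precision and shown rounded to 5 d.p.)
v1: (-5,-2) → rotate → (-5.27810,-1.06850) → ×s → (-5.63625,-1.14100) → (-5.64,-1.14)
v2: (1,-4.5) → rotate → (0.17468,-4.60646) → ×s → (0.18653,-4.91904) → (0.19,-4.92)
v3: (2.5,-5) → rotate → (1.56035,-5.36799) → ×s → (1.66623,-5.73225) → (1.67,-5.73)
v4: (3,-5) → rotate → (2.05220,-5.45788) → ×s → (2.19146,-5.82824) → (2.19,-5.83)
v5: (4.5,3) → rotate → (4.96603,2.14209) → ×s → (5.30301,2.28745) → (5.30,2.29)
v6: (1.5,4) → rotate → (2.19469,3.66515) → ×s → (2.34362,3.91386) → (2.34,3.91)
v7: (-1,3.5) → rotate → (-0.35446,3.62276) → ×s → (-0.37852,3.86858) → (-0.38,3.87)

Cross-section at z=0.25: (-5.64,-1.14) (0.19,-4.92) (1.67,-5.73) (2.19,-5.83) (5.30,2.29) (2.34,3.91) (-0.38,3.87)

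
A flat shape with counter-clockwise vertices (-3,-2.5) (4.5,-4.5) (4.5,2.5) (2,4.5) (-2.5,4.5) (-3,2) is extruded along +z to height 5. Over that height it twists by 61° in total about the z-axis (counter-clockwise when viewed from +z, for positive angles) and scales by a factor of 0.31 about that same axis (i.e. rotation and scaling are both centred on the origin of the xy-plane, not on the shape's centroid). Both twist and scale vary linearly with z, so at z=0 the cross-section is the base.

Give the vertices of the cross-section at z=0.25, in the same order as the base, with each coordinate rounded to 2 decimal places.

t = z/height = 0.25/5 = 0.05
s = 1 + (scale-1)·z/height = 1 + (0.31-1)·0.25/5 = 0.965500
θ = twist·z/height = 61°·0.25/5 = 3.0500° = 0.053233 rad
cos θ = 0.998583, sin θ = 0.053207 (intermediates below are computed at full precision and shown rounded to 5 d.p.)
v1: (-3,-2.5) → rotate → (-2.86273,-2.65608) → ×s → (-2.76397,-2.56445) → (-2.76,-2.56)
v2: (4.5,-4.5) → rotate → (4.73306,-4.25419) → ×s → (4.56977,-4.10742) → (4.57,-4.11)
v3: (4.5,2.5) → rotate → (4.36061,2.73589) → ×s → (4.21017,2.64150) → (4.21,2.64)
v4: (2,4.5) → rotate → (1.75773,4.60004) → ×s → (1.69709,4.44134) → (1.70,4.44)
v5: (-2.5,4.5) → rotate → (-2.73589,4.36061) → ×s → (-2.64150,4.21017) → (-2.64,4.21)
v6: (-3,2) → rotate → (-3.10217,1.83754) → ×s → (-2.99514,1.77415) → (-3.00,1.77)

Cross-section at z=0.25: (-2.76,-2.56) (4.57,-4.11) (4.21,2.64) (1.70,4.44) (-2.64,4.21) (-3.00,1.77)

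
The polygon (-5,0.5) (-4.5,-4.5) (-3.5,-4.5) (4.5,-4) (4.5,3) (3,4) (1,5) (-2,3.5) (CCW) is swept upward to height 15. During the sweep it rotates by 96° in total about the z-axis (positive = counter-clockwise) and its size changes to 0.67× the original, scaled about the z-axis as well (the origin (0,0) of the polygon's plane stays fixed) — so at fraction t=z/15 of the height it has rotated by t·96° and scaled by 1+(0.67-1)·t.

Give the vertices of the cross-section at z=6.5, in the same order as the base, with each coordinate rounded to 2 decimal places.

t = z/height = 6.5/15 = 0.433333
s = 1 + (scale-1)·z/height = 1 + (0.67-1)·6.5/15 = 0.857000
θ = twist·z/height = 96°·6.5/15 = 41.6000° = 0.726057 rad
cos θ = 0.747798, sin θ = 0.663926 (intermediates below are computed at full precision and shown rounded to 5 d.p.)
v1: (-5,0.5) → rotate → (-4.07095,-2.94573) → ×s → (-3.48881,-2.52449) → (-3.49,-2.52)
v2: (-4.5,-4.5) → rotate → (-0.37742,-6.35276) → ×s → (-0.32345,-5.44431) → (-0.32,-5.44)
v3: (-3.5,-4.5) → rotate → (0.37037,-5.68883) → ×s → (0.31741,-4.87533) → (0.32,-4.88)
v4: (4.5,-4) → rotate → (6.02080,-0.00352) → ×s → (5.15982,-0.00302) → (5.16,0.00)
v5: (4.5,3) → rotate → (1.37331,5.23106) → ×s → (1.17693,4.48302) → (1.18,4.48)
v6: (3,4) → rotate → (-0.41231,4.98297) → ×s → (-0.35335,4.27041) → (-0.35,4.27)
v7: (1,5) → rotate → (-2.57183,4.40292) → ×s → (-2.20406,3.77330) → (-2.20,3.77)
v8: (-2,3.5) → rotate → (-3.81934,1.28944) → ×s → (-3.27317,1.10505) → (-3.27,1.11)

Cross-section at z=6.5: (-3.49,-2.52) (-0.32,-5.44) (0.32,-4.88) (5.16,0.00) (1.18,4.48) (-0.35,4.27) (-2.20,3.77) (-3.27,1.11)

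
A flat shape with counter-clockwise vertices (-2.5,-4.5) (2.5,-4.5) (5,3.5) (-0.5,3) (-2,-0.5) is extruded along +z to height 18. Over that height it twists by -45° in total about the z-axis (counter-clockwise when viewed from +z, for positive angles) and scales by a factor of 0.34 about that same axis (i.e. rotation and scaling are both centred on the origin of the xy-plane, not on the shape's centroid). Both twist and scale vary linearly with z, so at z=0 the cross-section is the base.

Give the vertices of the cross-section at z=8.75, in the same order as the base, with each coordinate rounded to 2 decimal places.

Cross-section at z=8.75: (-2.71,-2.20) (0.44,-3.47) (4.04,0.94) (0.44,2.02) (-1.39,0.19)

t = z/height = 8.75/18 = 0.486111
s = 1 + (scale-1)·z/height = 1 + (0.34-1)·8.75/18 = 0.679167
θ = twist·z/height = -45°·8.75/18 = -21.8750° = -0.381791 rad
cos θ = 0.927999, sin θ = -0.372583 (intermediates below are computed at full precision and shown rounded to 5 d.p.)
v1: (-2.5,-4.5) → rotate → (-3.99662,-3.24454) → ×s → (-2.71437,-2.20358) → (-2.71,-2.20)
v2: (2.5,-4.5) → rotate → (0.64337,-5.10745) → ×s → (0.43696,-3.46881) → (0.44,-3.47)
v3: (5,3.5) → rotate → (5.94403,1.38508) → ×s → (4.03699,0.94070) → (4.04,0.94)
v4: (-0.5,3) → rotate → (0.65375,2.97029) → ×s → (0.44400,2.01732) → (0.44,2.02)
v5: (-2,-0.5) → rotate → (-2.04229,0.28117) → ×s → (-1.38705,0.19096) → (-1.39,0.19)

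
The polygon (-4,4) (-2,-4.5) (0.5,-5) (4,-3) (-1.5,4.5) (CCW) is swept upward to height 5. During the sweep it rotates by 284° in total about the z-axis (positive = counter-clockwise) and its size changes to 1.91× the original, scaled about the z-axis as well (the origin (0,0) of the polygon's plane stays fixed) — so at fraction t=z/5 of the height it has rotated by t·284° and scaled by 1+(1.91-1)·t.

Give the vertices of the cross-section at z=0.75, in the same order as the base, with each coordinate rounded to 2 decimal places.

Cross-section at z=0.75: (-6.42,0.27) (1.79,-5.30) (4.26,-3.80) (5.65,0.57) (-4.72,2.61)

t = z/height = 0.75/5 = 0.15
s = 1 + (scale-1)·z/height = 1 + (1.91-1)·0.75/5 = 1.136500
θ = twist·z/height = 284°·0.75/5 = 42.6000° = 0.743510 rad
cos θ = 0.736097, sin θ = 0.676876 (intermediates below are computed at full precision and shown rounded to 5 d.p.)
v1: (-4,4) → rotate → (-5.65189,0.23688) → ×s → (-6.42338,0.26922) → (-6.42,0.27)
v2: (-2,-4.5) → rotate → (1.57375,-4.66619) → ×s → (1.78856,-5.30312) → (1.79,-5.30)
v3: (0.5,-5) → rotate → (3.75243,-3.34205) → ×s → (4.26463,-3.79824) → (4.26,-3.80)
v4: (4,-3) → rotate → (4.97502,0.49921) → ×s → (5.65411,0.56736) → (5.65,0.57)
v5: (-1.5,4.5) → rotate → (-4.15009,2.29712) → ×s → (-4.71657,2.61068) → (-4.72,2.61)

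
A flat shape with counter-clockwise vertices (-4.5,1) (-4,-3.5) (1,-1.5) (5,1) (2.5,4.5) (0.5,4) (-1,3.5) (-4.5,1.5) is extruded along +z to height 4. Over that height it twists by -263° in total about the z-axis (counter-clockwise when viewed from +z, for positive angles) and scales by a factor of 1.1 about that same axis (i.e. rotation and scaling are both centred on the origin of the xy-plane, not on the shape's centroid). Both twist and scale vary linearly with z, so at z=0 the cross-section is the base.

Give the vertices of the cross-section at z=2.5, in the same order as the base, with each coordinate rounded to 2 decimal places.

Cross-section at z=2.5: (4.89,0.26) (3.09,4.73) (-1.45,1.25) (-4.83,-2.45) (-1.27,-5.32) (0.63,-4.24) (2.02,-3.30) (5.03,-0.25)

t = z/height = 2.5/4 = 0.625
s = 1 + (scale-1)·z/height = 1 + (1.1-1)·2.5/4 = 1.062500
θ = twist·z/height = -263°·2.5/4 = -164.3750° = -2.868885 rad
cos θ = -0.963045, sin θ = -0.269340 (intermediates below are computed at full precision and shown rounded to 5 d.p.)
v1: (-4.5,1) → rotate → (4.60304,0.24899) → ×s → (4.89073,0.26455) → (4.89,0.26)
v2: (-4,-3.5) → rotate → (2.90949,4.44802) → ×s → (3.09133,4.72602) → (3.09,4.73)
v3: (1,-1.5) → rotate → (-1.36706,1.17523) → ×s → (-1.45250,1.24868) → (-1.45,1.25)
v4: (5,1) → rotate → (-4.54589,-2.30975) → ×s → (-4.83000,-2.45410) → (-4.83,-2.45)
v5: (2.5,4.5) → rotate → (-1.19558,-5.00705) → ×s → (-1.27031,-5.31999) → (-1.27,-5.32)
v6: (0.5,4) → rotate → (0.59584,-3.98685) → ×s → (0.63308,-4.23603) → (0.63,-4.24)
v7: (-1,3.5) → rotate → (1.90574,-3.10132) → ×s → (2.02484,-3.29515) → (2.02,-3.30)
v8: (-4.5,1.5) → rotate → (4.73771,-0.23254) → ×s → (5.03382,-0.24707) → (5.03,-0.25)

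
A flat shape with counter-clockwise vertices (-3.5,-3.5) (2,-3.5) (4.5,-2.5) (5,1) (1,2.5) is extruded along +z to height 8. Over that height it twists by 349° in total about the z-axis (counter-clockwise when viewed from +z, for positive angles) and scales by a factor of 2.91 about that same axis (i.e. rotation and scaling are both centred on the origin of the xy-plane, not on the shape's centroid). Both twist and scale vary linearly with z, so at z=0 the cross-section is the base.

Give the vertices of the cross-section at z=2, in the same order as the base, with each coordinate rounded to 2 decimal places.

Cross-section at z=2: (4.92,-5.41) (5.31,2.70) (4.01,6.46) (-1.12,7.45) (-3.62,1.65)

t = z/height = 2/8 = 0.25
s = 1 + (scale-1)·z/height = 1 + (2.91-1)·2/8 = 1.477500
θ = twist·z/height = 349°·2/8 = 87.2500° = 1.522800 rad
cos θ = 0.047978, sin θ = 0.998848 (intermediates below are computed at full precision and shown rounded to 5 d.p.)
v1: (-3.5,-3.5) → rotate → (3.32805,-3.66389) → ×s → (4.91719,-5.41340) → (4.92,-5.41)
v2: (2,-3.5) → rotate → (3.59193,1.82977) → ×s → (5.30707,2.70349) → (5.31,2.70)
v3: (4.5,-2.5) → rotate → (2.71302,4.37487) → ×s → (4.00849,6.46387) → (4.01,6.46)
v4: (5,1) → rotate → (-0.75896,5.04222) → ×s → (-1.12136,7.44988) → (-1.12,7.45)
v5: (1,2.5) → rotate → (-2.44914,1.11879) → ×s → (-3.61861,1.65302) → (-3.62,1.65)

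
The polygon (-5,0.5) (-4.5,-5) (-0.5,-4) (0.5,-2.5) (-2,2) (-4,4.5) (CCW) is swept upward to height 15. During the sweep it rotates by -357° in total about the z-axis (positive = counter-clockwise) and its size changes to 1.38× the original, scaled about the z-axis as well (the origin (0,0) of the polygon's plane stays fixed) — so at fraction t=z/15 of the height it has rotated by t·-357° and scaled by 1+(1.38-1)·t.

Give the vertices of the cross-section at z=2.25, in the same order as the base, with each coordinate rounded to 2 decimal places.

Cross-section at z=2.25: (-2.71,4.57) (-7.08,0.69) (-3.71,-2.09) (-1.81,-2.00) (0.44,2.96) (1.31,6.23)

t = z/height = 2.25/15 = 0.15
s = 1 + (scale-1)·z/height = 1 + (1.38-1)·2.25/15 = 1.057000
θ = twist·z/height = -357°·2.25/15 = -53.5500° = -0.934624 rad
cos θ = 0.594121, sin θ = -0.804376 (intermediates below are computed at full precision and shown rounded to 5 d.p.)
v1: (-5,0.5) → rotate → (-2.56842,4.31894) → ×s → (-2.71482,4.56512) → (-2.71,4.57)
v2: (-4.5,-5) → rotate → (-6.69542,0.64909) → ×s → (-7.07706,0.68608) → (-7.08,0.69)
v3: (-0.5,-4) → rotate → (-3.51456,-1.97430) → ×s → (-3.71489,-2.08683) → (-3.71,-2.09)
v4: (0.5,-2.5) → rotate → (-1.71388,-1.88749) → ×s → (-1.81157,-1.99508) → (-1.81,-2.00)
v5: (-2,2) → rotate → (0.42051,2.79699) → ×s → (0.44448,2.95642) → (0.44,2.96)
v6: (-4,4.5) → rotate → (1.24321,5.89105) → ×s → (1.31407,6.22684) → (1.31,6.23)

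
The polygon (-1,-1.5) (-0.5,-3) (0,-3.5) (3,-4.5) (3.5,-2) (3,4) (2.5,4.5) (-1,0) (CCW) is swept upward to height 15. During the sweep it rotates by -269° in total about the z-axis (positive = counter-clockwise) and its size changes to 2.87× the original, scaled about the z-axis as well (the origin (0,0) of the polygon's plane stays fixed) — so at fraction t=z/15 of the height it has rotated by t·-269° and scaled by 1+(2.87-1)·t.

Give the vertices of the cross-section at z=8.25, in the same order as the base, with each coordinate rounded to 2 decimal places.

t = z/height = 8.25/15 = 0.55
s = 1 + (scale-1)·z/height = 1 + (2.87-1)·8.25/15 = 2.028500
θ = twist·z/height = -269°·8.25/15 = -147.9500° = -2.582215 rad
cos θ = -0.847585, sin θ = -0.530659 (intermediates below are computed at full precision and shown rounded to 5 d.p.)
v1: (-1,-1.5) → rotate → (0.05160,1.80204) → ×s → (0.10466,3.65543) → (0.10,3.66)
v2: (-0.5,-3) → rotate → (-1.16818,2.80809) → ×s → (-2.36966,5.69620) → (-2.37,5.70)
v3: (0,-3.5) → rotate → (-1.85731,2.96655) → ×s → (-3.76755,6.01764) → (-3.77,6.02)
v4: (3,-4.5) → rotate → (-4.93072,2.22216) → ×s → (-10.00197,4.50764) → (-10.00,4.51)
v5: (3.5,-2) → rotate → (-4.02787,-0.16214) → ×s → (-8.17053,-0.32889) → (-8.17,-0.33)
v6: (3,4) → rotate → (-0.42012,-4.98232) → ×s → (-0.85221,-10.10663) → (-0.85,-10.11)
v7: (2.5,4.5) → rotate → (0.26900,-5.14078) → ×s → (0.54567,-10.42808) → (0.55,-10.43)
v8: (-1,0) → rotate → (0.84759,0.53066) → ×s → (1.71933,1.07644) → (1.72,1.08)

Cross-section at z=8.25: (0.10,3.66) (-2.37,5.70) (-3.77,6.02) (-10.00,4.51) (-8.17,-0.33) (-0.85,-10.11) (0.55,-10.43) (1.72,1.08)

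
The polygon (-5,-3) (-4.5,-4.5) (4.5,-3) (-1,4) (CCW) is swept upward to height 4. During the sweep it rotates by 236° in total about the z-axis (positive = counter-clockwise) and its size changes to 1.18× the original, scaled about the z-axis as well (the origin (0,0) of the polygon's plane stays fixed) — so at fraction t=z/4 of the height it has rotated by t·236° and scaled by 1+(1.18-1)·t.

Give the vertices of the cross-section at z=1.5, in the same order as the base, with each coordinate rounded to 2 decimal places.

t = z/height = 1.5/4 = 0.375
s = 1 + (scale-1)·z/height = 1 + (1.18-1)·1.5/4 = 1.067500
θ = twist·z/height = 236°·1.5/4 = 88.5000° = 1.544616 rad
cos θ = 0.026177, sin θ = 0.999657 (intermediates below are computed at full precision and shown rounded to 5 d.p.)
v1: (-5,-3) → rotate → (2.86809,-5.07682) → ×s → (3.06168,-5.41950) → (3.06,-5.42)
v2: (-4.5,-4.5) → rotate → (4.38066,-4.61625) → ×s → (4.67636,-4.92785) → (4.68,-4.93)
v3: (4.5,-3) → rotate → (3.11677,4.41993) → ×s → (3.32715,4.71827) → (3.33,4.72)
v4: (-1,4) → rotate → (-4.02481,-0.89495) → ×s → (-4.29648,-0.95536) → (-4.30,-0.96)

Cross-section at z=1.5: (3.06,-5.42) (4.68,-4.93) (3.33,4.72) (-4.30,-0.96)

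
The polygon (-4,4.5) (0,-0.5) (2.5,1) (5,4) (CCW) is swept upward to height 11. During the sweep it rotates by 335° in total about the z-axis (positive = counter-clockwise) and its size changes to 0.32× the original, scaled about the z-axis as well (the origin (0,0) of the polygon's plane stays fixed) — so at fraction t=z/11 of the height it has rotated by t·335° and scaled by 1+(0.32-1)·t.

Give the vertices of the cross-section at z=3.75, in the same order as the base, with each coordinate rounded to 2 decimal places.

t = z/height = 3.75/11 = 0.340909
s = 1 + (scale-1)·z/height = 1 + (0.32-1)·3.75/11 = 0.768182
θ = twist·z/height = 335°·3.75/11 = 114.2045° = 1.993245 rad
cos θ = -0.409995, sin θ = 0.912088 (intermediates below are computed at full precision and shown rounded to 5 d.p.)
v1: (-4,4.5) → rotate → (-2.46441,-5.49333) → ×s → (-1.89312,-4.21988) → (-1.89,-4.22)
v2: (0,-0.5) → rotate → (0.45604,0.20500) → ×s → (0.35032,0.15748) → (0.35,0.16)
v3: (2.5,1) → rotate → (-1.93708,1.87022) → ×s → (-1.48803,1.43667) → (-1.49,1.44)
v4: (5,4) → rotate → (-5.69833,2.92046) → ×s → (-4.37735,2.24344) → (-4.38,2.24)

Cross-section at z=3.75: (-1.89,-4.22) (0.35,0.16) (-1.49,1.44) (-4.38,2.24)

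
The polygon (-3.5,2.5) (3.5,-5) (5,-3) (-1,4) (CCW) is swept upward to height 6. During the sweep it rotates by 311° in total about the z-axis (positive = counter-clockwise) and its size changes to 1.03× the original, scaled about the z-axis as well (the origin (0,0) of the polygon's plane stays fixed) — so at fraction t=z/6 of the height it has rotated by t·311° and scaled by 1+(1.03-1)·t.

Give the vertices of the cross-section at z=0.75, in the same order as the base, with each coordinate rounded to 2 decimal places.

Cross-section at z=0.75: (-4.31,-0.25) (5.88,-1.70) (5.80,0.81) (-3.30,2.50)

t = z/height = 0.75/6 = 0.125
s = 1 + (scale-1)·z/height = 1 + (1.03-1)·0.75/6 = 1.003750
θ = twist·z/height = 311°·0.75/6 = 38.8750° = 0.678497 rad
cos θ = 0.778517, sin θ = 0.627623 (intermediates below are computed at full precision and shown rounded to 5 d.p.)
v1: (-3.5,2.5) → rotate → (-4.29387,-0.25039) → ×s → (-4.30997,-0.25133) → (-4.31,-0.25)
v2: (3.5,-5) → rotate → (5.86293,-1.69590) → ×s → (5.88491,-1.70226) → (5.88,-1.70)
v3: (5,-3) → rotate → (5.77546,0.80257) → ×s → (5.79711,0.80558) → (5.80,0.81)
v4: (-1,4) → rotate → (-3.28901,2.48644) → ×s → (-3.30134,2.49577) → (-3.30,2.50)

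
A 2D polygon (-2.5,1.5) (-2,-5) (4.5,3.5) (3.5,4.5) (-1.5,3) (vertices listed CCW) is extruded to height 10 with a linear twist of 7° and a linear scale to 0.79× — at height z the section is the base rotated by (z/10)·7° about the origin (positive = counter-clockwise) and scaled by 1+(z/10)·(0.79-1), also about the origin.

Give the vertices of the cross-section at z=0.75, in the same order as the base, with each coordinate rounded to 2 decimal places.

Cross-section at z=0.75: (-2.47,1.45) (-1.92,-4.94) (4.40,3.49) (3.40,4.46) (-1.50,2.94)

t = z/height = 0.75/10 = 0.075
s = 1 + (scale-1)·z/height = 1 + (0.79-1)·0.75/10 = 0.984250
θ = twist·z/height = 7°·0.75/10 = 0.5250° = 0.009163 rad
cos θ = 0.999958, sin θ = 0.009163 (intermediates below are computed at full precision and shown rounded to 5 d.p.)
v1: (-2.5,1.5) → rotate → (-2.51364,1.47703) → ×s → (-2.47405,1.45377) → (-2.47,1.45)
v2: (-2,-5) → rotate → (-1.95410,-5.01812) → ×s → (-1.92332,-4.93908) → (-1.92,-4.94)
v3: (4.5,3.5) → rotate → (4.46774,3.54109) → ×s → (4.39737,3.48531) → (4.40,3.49)
v4: (3.5,4.5) → rotate → (3.45862,4.53188) → ×s → (3.40415,4.46050) → (3.40,4.46)
v5: (-1.5,3) → rotate → (-1.52743,2.98613) → ×s → (-1.50337,2.93910) → (-1.50,2.94)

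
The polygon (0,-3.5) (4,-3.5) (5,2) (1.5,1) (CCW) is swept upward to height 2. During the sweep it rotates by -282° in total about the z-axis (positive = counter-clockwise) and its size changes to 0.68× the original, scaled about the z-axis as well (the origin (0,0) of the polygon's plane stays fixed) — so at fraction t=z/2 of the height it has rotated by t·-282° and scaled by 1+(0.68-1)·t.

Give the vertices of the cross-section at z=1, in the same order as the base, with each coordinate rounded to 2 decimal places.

t = z/height = 1/2 = 0.5
s = 1 + (scale-1)·z/height = 1 + (0.68-1)·1/2 = 0.840000
θ = twist·z/height = -282°·1/2 = -141.0000° = -2.460914 rad
cos θ = -0.777146, sin θ = -0.629320 (intermediates below are computed at full precision and shown rounded to 5 d.p.)
v1: (0,-3.5) → rotate → (-2.20262,2.72001) → ×s → (-1.85020,2.28481) → (-1.85,2.28)
v2: (4,-3.5) → rotate → (-5.31121,0.20273) → ×s → (-4.46141,0.17029) → (-4.46,0.17)
v3: (5,2) → rotate → (-2.62709,-4.70089) → ×s → (-2.20675,-3.94875) → (-2.21,-3.95)
v4: (1.5,1) → rotate → (-0.53640,-1.72113) → ×s → (-0.45057,-1.44575) → (-0.45,-1.45)

Cross-section at z=1: (-1.85,2.28) (-4.46,0.17) (-2.21,-3.95) (-0.45,-1.45)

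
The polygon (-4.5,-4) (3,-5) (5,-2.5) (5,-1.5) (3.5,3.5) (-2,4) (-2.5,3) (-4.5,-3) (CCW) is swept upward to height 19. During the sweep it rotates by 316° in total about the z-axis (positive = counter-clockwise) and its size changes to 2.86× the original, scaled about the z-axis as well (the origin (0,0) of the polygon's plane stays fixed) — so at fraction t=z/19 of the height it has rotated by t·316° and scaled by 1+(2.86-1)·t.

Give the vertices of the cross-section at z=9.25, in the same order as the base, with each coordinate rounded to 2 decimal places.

t = z/height = 9.25/19 = 0.486842
s = 1 + (scale-1)·z/height = 1 + (2.86-1)·9.25/19 = 1.905526
θ = twist·z/height = 316°·9.25/19 = 153.8421° = 2.685051 rad
cos θ = -0.897583, sin θ = 0.440846 (intermediates below are computed at full precision and shown rounded to 5 d.p.)
v1: (-4.5,-4) → rotate → (5.80251,1.60652) → ×s → (11.05683,3.06127) → (11.06,3.06)
v2: (3,-5) → rotate → (-0.48852,5.81045) → ×s → (-0.93088,11.07197) → (-0.93,11.07)
v3: (5,-2.5) → rotate → (-3.38580,4.44819) → ×s → (-6.45173,8.47614) → (-6.45,8.48)
v4: (5,-1.5) → rotate → (-3.82664,3.55061) → ×s → (-7.29177,6.76577) → (-7.29,6.77)
v5: (3.5,3.5) → rotate → (-4.68450,-1.59858) → ×s → (-8.92644,-3.04613) → (-8.93,-3.05)
v6: (-2,4) → rotate → (0.03178,-4.47202) → ×s → (0.06056,-8.52156) → (0.06,-8.52)
v7: (-2.5,3) → rotate → (0.92142,-3.79486) → ×s → (1.75579,-7.23121) → (1.76,-7.23)
v8: (-4.5,-3) → rotate → (5.36166,0.70894) → ×s → (10.21679,1.35090) → (10.22,1.35)

Cross-section at z=9.25: (11.06,3.06) (-0.93,11.07) (-6.45,8.48) (-7.29,6.77) (-8.93,-3.05) (0.06,-8.52) (1.76,-7.23) (10.22,1.35)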